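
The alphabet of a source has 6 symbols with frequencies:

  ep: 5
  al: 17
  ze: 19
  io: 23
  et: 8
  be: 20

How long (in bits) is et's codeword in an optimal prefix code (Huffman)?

Huffman merges, smallest pair first:
merge ep(5) and et(8): 13
merge 13 and al(17): 30
merge ze(19) and be(20): 39
merge io(23) and 30: 53
merge 39 and 53: 92
The subtree containing et is merged 4 times, so code length = 4.

4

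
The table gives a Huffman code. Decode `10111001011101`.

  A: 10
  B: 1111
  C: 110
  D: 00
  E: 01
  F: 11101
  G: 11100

Read left to right; each codeword is recognised as soon as it completes (prefix code):
  10→A | 11100→G | 10→A | 11101→F
Decoded message: AGAF

AGAF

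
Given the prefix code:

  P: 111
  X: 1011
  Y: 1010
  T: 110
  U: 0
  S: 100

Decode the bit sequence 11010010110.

Read left to right; each codeword is recognised as soon as it completes (prefix code):
  110→T | 100→S | 1011→X | 0→U
Decoded message: TSXU

TSXU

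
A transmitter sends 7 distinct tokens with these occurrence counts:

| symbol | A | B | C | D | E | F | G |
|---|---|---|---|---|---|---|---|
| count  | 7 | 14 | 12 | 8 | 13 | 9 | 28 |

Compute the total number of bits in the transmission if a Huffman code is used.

245

Build the Huffman tree bottom-up:
combine A(7), D(8) → 15
combine F(9), C(12) → 21
combine E(13), B(14) → 27
combine 15, 21 → 36
combine 27, G(28) → 55
combine 36, 55 → 91
The encoded length is the sum of every internal node's weight: 15 + 21 + 27 + 36 + 55 + 91 = 245 bits.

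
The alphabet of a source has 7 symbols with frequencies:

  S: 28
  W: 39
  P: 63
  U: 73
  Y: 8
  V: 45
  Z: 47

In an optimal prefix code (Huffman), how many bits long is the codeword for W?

3

Huffman merges, smallest pair first:
combine Y(8), S(28) → 36
combine 36, W(39) → 75
combine V(45), Z(47) → 92
combine P(63), U(73) → 136
combine 75, 92 → 167
combine 136, 167 → 303
The subtree containing W is merged 3 times, so code length = 3.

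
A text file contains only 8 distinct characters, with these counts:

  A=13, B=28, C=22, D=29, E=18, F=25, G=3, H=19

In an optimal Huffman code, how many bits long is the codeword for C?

3

Huffman merges, smallest pair first:
merge G(3) and A(13): 16
merge 16 and E(18): 34
merge H(19) and C(22): 41
merge F(25) and B(28): 53
merge D(29) and 34: 63
merge 41 and 53: 94
merge 63 and 94: 157
C sits 3 levels below the root, so its codeword is 3 bits.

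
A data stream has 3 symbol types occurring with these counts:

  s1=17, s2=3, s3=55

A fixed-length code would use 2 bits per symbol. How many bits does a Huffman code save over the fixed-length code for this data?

55

Fixed-length: 2 bits × 75 symbols = 150 bits.
Huffman merges:
s2(3) + s1(17) → 20
20 + s3(55) → 75
Huffman total = 20 + 75 = 95 bits.
Saving = 150 − 95 = 55 bits.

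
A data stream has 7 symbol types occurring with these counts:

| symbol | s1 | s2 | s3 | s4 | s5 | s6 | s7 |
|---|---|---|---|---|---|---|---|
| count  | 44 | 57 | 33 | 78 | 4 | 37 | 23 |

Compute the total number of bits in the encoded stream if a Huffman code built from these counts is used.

720

Greedily combine the two least-frequent nodes:
combine s5(4), s7(23) → 27
combine 27, s3(33) → 60
combine s6(37), s1(44) → 81
combine s2(57), 60 → 117
combine s4(78), 81 → 159
combine 117, 159 → 276
Each symbol's bit-cost is frequency × depth; summing gives 720 bits (equivalently 27 + 60 + 81 + 117 + 159 + 276).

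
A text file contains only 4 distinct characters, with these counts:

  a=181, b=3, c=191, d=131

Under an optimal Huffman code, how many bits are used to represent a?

Build the tree from the bottom:
merge b(3) and d(131): 134
merge 134 and a(181): 315
merge c(191) and 315: 506
a sits 2 levels below the root, so its codeword is 2 bits.

2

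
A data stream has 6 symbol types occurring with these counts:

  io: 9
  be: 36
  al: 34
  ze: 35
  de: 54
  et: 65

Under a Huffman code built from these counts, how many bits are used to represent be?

3

Huffman merges, smallest pair first:
combine io(9), al(34) → 43
combine ze(35), be(36) → 71
combine 43, de(54) → 97
combine et(65), 71 → 136
combine 97, 136 → 233
be's leaf is at depth 3, giving a 3-bit codeword.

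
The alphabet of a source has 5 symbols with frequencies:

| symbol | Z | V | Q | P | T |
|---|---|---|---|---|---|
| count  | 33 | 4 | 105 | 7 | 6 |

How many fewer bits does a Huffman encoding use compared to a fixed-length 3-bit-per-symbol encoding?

Fixed-length: 3 bits × 155 symbols = 465 bits.
Huffman merges:
V(4) + T(6) → 10
P(7) + 10 → 17
17 + Z(33) → 50
50 + Q(105) → 155
Huffman total = 10 + 17 + 50 + 155 = 232 bits.
Saving = 465 − 232 = 233 bits.

233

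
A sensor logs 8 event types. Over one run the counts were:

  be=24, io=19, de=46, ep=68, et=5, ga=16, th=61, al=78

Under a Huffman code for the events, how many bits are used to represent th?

Repeatedly merge the two smallest:
merge et(5) and ga(16): 21
merge io(19) and 21: 40
merge be(24) and 40: 64
merge de(46) and th(61): 107
merge 64 and ep(68): 132
merge al(78) and 107: 185
merge 132 and 185: 317
The subtree containing th is merged 3 times, so code length = 3.

3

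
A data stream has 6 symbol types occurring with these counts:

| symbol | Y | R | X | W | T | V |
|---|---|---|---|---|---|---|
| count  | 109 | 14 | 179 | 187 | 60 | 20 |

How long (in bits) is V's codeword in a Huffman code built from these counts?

Huffman merges, smallest pair first:
combine R(14), V(20) → 34
combine 34, T(60) → 94
combine 94, Y(109) → 203
combine X(179), W(187) → 366
combine 203, 366 → 569
V sits 4 levels below the root, so its codeword is 4 bits.

4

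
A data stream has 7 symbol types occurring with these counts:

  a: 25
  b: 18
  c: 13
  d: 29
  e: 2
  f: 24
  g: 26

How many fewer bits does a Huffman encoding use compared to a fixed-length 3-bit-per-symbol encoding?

40

Fixed-length: 3 bits × 137 symbols = 411 bits.
Huffman merges:
merge e(2) and c(13): 15
merge 15 and b(18): 33
merge f(24) and a(25): 49
merge g(26) and d(29): 55
merge 33 and 49: 82
merge 55 and 82: 137
Huffman total = 15 + 33 + 49 + 55 + 82 + 137 = 371 bits.
Saving = 411 − 371 = 40 bits.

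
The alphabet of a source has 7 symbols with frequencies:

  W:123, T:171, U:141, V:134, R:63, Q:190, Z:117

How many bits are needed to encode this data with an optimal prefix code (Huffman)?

2627

Merge the two smallest weights repeatedly:
combine R(63), Z(117) → 180
combine W(123), V(134) → 257
combine U(141), T(171) → 312
combine 180, Q(190) → 370
combine 257, 312 → 569
combine 370, 569 → 939
The encoded length is the sum of every internal node's weight: 180 + 257 + 312 + 370 + 569 + 939 = 2627 bits.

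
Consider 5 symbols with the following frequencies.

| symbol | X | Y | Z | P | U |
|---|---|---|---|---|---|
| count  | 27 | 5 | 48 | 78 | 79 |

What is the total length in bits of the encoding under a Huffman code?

Greedily combine the two least-frequent nodes:
merge Y(5) and X(27): 32
merge 32 and Z(48): 80
merge P(78) and U(79): 157
merge 80 and 157: 237
Total encoded bits = sum of merged weights = 32 + 80 + 157 + 237 = 506.

506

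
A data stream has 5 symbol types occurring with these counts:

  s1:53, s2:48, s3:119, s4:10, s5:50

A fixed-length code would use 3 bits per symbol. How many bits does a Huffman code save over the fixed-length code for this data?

238

Fixed-length: 3 bits × 280 symbols = 840 bits.
Huffman merges:
s4(10) + s2(48) → 58
s5(50) + s1(53) → 103
58 + 103 → 161
s3(119) + 161 → 280
Huffman total = 58 + 103 + 161 + 280 = 602 bits.
Saving = 840 − 602 = 238 bits.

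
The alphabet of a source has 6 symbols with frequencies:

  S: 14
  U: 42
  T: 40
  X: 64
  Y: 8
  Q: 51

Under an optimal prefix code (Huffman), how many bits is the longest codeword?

Merge the two lowest-weight nodes at each step:
Y(8) + S(14) → 22
22 + T(40) → 62
U(42) + Q(51) → 93
62 + X(64) → 126
93 + 126 → 219
Maximum depth reached is 4.

4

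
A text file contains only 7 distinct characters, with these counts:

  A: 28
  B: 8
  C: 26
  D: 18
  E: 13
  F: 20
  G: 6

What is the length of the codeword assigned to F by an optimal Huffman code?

3

Huffman merges, smallest pair first:
merge G(6) and B(8): 14
merge E(13) and 14: 27
merge D(18) and F(20): 38
merge C(26) and 27: 53
merge A(28) and 38: 66
merge 53 and 66: 119
F sits 3 levels below the root, so its codeword is 3 bits.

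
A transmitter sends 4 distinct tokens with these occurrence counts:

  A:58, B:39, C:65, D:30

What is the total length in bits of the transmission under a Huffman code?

Build the Huffman tree bottom-up:
merge D(30) and B(39): 69
merge A(58) and C(65): 123
merge 69 and 123: 192
Each symbol's bit-cost is frequency × depth; summing gives 384 bits (equivalently 69 + 123 + 192).

384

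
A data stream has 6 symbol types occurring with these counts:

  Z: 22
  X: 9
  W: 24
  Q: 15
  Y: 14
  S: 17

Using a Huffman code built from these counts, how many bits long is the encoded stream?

Merge the two smallest weights repeatedly:
X(9) + Y(14) → 23
Q(15) + S(17) → 32
Z(22) + 23 → 45
W(24) + 32 → 56
45 + 56 → 101
The encoded length is the sum of every internal node's weight: 23 + 32 + 45 + 56 + 101 = 257 bits.

257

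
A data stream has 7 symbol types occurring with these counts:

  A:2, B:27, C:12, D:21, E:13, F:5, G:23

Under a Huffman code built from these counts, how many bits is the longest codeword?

5

Merge the two lowest-weight nodes at each step:
combine A(2), F(5) → 7
combine 7, C(12) → 19
combine E(13), 19 → 32
combine D(21), G(23) → 44
combine B(27), 32 → 59
combine 44, 59 → 103
The first pair merged (A, F) ends up deepest, at depth 5.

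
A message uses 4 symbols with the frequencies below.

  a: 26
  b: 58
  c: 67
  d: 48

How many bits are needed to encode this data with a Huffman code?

398

Merge the two smallest weights repeatedly:
a(26) + d(48) → 74
b(58) + c(67) → 125
74 + 125 → 199
The encoded length is the sum of every internal node's weight: 74 + 125 + 199 = 398 bits.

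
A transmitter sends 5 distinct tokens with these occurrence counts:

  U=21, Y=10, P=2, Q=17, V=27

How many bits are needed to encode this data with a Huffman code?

Build the Huffman tree bottom-up:
P(2) + Y(10) → 12
12 + Q(17) → 29
U(21) + V(27) → 48
29 + 48 → 77
Each symbol's bit-cost is frequency × depth; summing gives 166 bits (equivalently 12 + 29 + 48 + 77).

166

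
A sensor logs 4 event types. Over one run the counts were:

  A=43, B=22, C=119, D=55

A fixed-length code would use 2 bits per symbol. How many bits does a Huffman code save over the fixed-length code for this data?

Fixed-length: 2 bits × 239 symbols = 478 bits.
Huffman merges:
merge B(22) and A(43): 65
merge D(55) and 65: 120
merge C(119) and 120: 239
Huffman total = 65 + 120 + 239 = 424 bits.
Saving = 478 − 424 = 54 bits.

54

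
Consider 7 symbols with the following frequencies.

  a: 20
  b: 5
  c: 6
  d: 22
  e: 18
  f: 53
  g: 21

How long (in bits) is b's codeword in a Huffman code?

Repeatedly merge the two smallest:
merge b(5) and c(6): 11
merge 11 and e(18): 29
merge a(20) and g(21): 41
merge d(22) and 29: 51
merge 41 and 51: 92
merge f(53) and 92: 145
b sits 5 levels below the root, so its codeword is 5 bits.

5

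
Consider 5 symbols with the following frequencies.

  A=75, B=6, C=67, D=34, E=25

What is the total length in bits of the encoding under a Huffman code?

Greedily combine the two least-frequent nodes:
merge B(6) and E(25): 31
merge 31 and D(34): 65
merge 65 and C(67): 132
merge A(75) and 132: 207
The encoded length is the sum of every internal node's weight: 31 + 65 + 132 + 207 = 435 bits.

435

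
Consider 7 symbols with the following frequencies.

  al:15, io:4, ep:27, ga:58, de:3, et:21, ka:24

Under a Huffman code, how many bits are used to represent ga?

1

Huffman merges, smallest pair first:
merge de(3) and io(4): 7
merge 7 and al(15): 22
merge et(21) and 22: 43
merge ka(24) and ep(27): 51
merge 43 and 51: 94
merge ga(58) and 94: 152
ga is a child of the root — depth 1, so its codeword is a single bit.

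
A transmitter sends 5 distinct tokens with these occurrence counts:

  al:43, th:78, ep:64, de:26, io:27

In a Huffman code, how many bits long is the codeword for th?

2

Repeatedly merge the two smallest:
combine de(26), io(27) → 53
combine al(43), 53 → 96
combine ep(64), th(78) → 142
combine 96, 142 → 238
th sits 2 levels below the root, so its codeword is 2 bits.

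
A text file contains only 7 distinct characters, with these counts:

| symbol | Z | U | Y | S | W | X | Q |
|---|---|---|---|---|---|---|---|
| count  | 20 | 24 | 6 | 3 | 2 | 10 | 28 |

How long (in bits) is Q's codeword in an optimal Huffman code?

2

Build the tree from the bottom:
merge W(2) and S(3): 5
merge 5 and Y(6): 11
merge X(10) and 11: 21
merge Z(20) and 21: 41
merge U(24) and Q(28): 52
merge 41 and 52: 93
The subtree containing Q is merged 2 times, so code length = 2.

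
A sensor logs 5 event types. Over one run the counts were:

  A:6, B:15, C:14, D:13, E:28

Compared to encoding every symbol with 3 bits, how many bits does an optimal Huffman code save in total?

Fixed-length: 3 bits × 76 symbols = 228 bits.
Huffman merges:
combine A(6), D(13) → 19
combine C(14), B(15) → 29
combine 19, E(28) → 47
combine 29, 47 → 76
Huffman total = 19 + 29 + 47 + 76 = 171 bits.
Saving = 228 − 171 = 57 bits.

57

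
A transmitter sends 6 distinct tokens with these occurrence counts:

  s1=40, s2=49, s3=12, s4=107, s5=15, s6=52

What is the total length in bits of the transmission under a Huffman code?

638

Build the Huffman tree bottom-up:
s3(12) + s5(15) → 27
27 + s1(40) → 67
s2(49) + s6(52) → 101
67 + 101 → 168
s4(107) + 168 → 275
Each symbol's bit-cost is frequency × depth; summing gives 638 bits (equivalently 27 + 67 + 101 + 168 + 275).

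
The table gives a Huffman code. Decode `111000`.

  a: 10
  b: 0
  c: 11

cabb

Read left to right; each codeword is recognised as soon as it completes (prefix code):
  11→c | 10→a | 0→b | 0→b
Decoded message: cabb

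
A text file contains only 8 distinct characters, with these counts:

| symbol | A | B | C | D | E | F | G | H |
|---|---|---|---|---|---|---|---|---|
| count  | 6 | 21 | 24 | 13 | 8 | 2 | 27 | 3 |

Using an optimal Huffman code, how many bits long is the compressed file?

275

Greedily combine the two least-frequent nodes:
F(2) + H(3) → 5
5 + A(6) → 11
E(8) + 11 → 19
D(13) + 19 → 32
B(21) + C(24) → 45
G(27) + 32 → 59
45 + 59 → 104
The encoded length is the sum of every internal node's weight: 5 + 11 + 19 + 32 + 45 + 59 + 104 = 275 bits.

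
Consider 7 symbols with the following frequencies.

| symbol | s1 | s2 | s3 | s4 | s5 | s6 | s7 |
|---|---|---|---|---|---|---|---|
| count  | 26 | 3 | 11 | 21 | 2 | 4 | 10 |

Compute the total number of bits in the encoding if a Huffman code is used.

Merge the two smallest weights repeatedly:
combine s5(2), s2(3) → 5
combine s6(4), 5 → 9
combine 9, s7(10) → 19
combine s3(11), 19 → 30
combine s4(21), s1(26) → 47
combine 30, 47 → 77
The encoded length is the sum of every internal node's weight: 5 + 9 + 19 + 30 + 47 + 77 = 187 bits.

187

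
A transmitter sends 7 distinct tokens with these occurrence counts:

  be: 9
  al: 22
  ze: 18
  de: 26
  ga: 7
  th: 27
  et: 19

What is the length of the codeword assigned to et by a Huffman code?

Huffman merges, smallest pair first:
merge ga(7) and be(9): 16
merge 16 and ze(18): 34
merge et(19) and al(22): 41
merge de(26) and th(27): 53
merge 34 and 41: 75
merge 53 and 75: 128
et sits 3 levels below the root, so its codeword is 3 bits.

3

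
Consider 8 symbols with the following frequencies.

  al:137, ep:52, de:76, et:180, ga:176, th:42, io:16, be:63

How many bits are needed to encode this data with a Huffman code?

Merge the two smallest weights repeatedly:
combine io(16), th(42) → 58
combine ep(52), 58 → 110
combine be(63), de(76) → 139
combine 110, al(137) → 247
combine 139, ga(176) → 315
combine et(180), 247 → 427
combine 315, 427 → 742
Each symbol's bit-cost is frequency × depth; summing gives 2038 bits (equivalently 58 + 110 + 139 + 247 + 315 + 427 + 742).

2038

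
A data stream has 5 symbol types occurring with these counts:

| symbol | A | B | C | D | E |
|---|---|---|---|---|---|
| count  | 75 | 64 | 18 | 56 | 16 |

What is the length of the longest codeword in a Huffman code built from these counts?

3

Merge the two lowest-weight nodes at each step:
E(16) + C(18) → 34
34 + D(56) → 90
B(64) + A(75) → 139
90 + 139 → 229
The rarest symbols sit at the bottom; the longest codeword is 3 bits.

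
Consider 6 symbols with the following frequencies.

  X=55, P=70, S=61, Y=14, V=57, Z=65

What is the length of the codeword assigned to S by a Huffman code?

Repeatedly merge the two smallest:
Y(14) + X(55) → 69
V(57) + S(61) → 118
Z(65) + 69 → 134
P(70) + 118 → 188
134 + 188 → 322
S sits 3 levels below the root, so its codeword is 3 bits.

3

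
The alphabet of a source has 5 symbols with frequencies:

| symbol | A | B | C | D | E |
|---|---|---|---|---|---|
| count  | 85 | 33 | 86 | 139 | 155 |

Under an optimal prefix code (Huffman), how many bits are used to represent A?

3

Build the tree from the bottom:
combine B(33), A(85) → 118
combine C(86), 118 → 204
combine D(139), E(155) → 294
combine 204, 294 → 498
A sits 3 levels below the root, so its codeword is 3 bits.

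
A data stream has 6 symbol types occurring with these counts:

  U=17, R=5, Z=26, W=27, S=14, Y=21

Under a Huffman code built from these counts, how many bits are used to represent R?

4

Build the tree from the bottom:
R(5) + S(14) → 19
U(17) + 19 → 36
Y(21) + Z(26) → 47
W(27) + 36 → 63
47 + 63 → 110
R sits 4 levels below the root, so its codeword is 4 bits.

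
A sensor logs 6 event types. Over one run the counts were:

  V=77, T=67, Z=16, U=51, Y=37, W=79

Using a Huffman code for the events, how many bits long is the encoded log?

811

Merge the two smallest weights repeatedly:
merge Z(16) and Y(37): 53
merge U(51) and 53: 104
merge T(67) and V(77): 144
merge W(79) and 104: 183
merge 144 and 183: 327
The encoded length is the sum of every internal node's weight: 53 + 104 + 144 + 183 + 327 = 811 bits.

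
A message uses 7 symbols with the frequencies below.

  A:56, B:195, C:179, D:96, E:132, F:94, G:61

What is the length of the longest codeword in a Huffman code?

4

Merge the two lowest-weight nodes at each step:
merge A(56) and G(61): 117
merge F(94) and D(96): 190
merge 117 and E(132): 249
merge C(179) and 190: 369
merge B(195) and 249: 444
merge 369 and 444: 813
The rarest symbols sit at the bottom; the longest codeword is 4 bits.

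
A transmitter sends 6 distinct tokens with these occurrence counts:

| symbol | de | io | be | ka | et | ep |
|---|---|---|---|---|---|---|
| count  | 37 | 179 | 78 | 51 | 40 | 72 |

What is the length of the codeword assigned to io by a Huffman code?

1

Build the tree from the bottom:
de(37) + et(40) → 77
ka(51) + ep(72) → 123
77 + be(78) → 155
123 + 155 → 278
io(179) + 278 → 457
io is merged only at the final step, so code length = 1.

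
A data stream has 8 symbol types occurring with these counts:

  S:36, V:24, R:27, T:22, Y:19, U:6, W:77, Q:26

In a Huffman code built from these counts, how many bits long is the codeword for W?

2

Huffman merges, smallest pair first:
combine U(6), Y(19) → 25
combine T(22), V(24) → 46
combine 25, Q(26) → 51
combine R(27), S(36) → 63
combine 46, 51 → 97
combine 63, W(77) → 140
combine 97, 140 → 237
W's leaf is at depth 2, giving a 2-bit codeword.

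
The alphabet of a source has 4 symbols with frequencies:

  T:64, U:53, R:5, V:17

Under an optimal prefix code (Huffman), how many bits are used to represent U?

2

Huffman merges, smallest pair first:
R(5) + V(17) → 22
22 + U(53) → 75
T(64) + 75 → 139
U's leaf is at depth 2, giving a 2-bit codeword.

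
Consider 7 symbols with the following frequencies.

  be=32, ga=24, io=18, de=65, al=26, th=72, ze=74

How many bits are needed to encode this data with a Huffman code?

Build the Huffman tree bottom-up:
io(18) + ga(24) → 42
al(26) + be(32) → 58
42 + 58 → 100
de(65) + th(72) → 137
ze(74) + 100 → 174
137 + 174 → 311
Each symbol's bit-cost is frequency × depth; summing gives 822 bits (equivalently 42 + 58 + 100 + 137 + 174 + 311).

822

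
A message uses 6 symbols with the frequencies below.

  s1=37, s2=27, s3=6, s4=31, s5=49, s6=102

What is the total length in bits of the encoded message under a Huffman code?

Greedily combine the two least-frequent nodes:
s3(6) + s2(27) → 33
s4(31) + 33 → 64
s1(37) + s5(49) → 86
64 + 86 → 150
s6(102) + 150 → 252
Each symbol's bit-cost is frequency × depth; summing gives 585 bits (equivalently 33 + 64 + 86 + 150 + 252).

585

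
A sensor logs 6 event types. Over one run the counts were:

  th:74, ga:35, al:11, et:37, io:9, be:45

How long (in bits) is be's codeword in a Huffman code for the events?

Huffman merges, smallest pair first:
merge io(9) and al(11): 20
merge 20 and ga(35): 55
merge et(37) and be(45): 82
merge 55 and th(74): 129
merge 82 and 129: 211
be's leaf is at depth 2, giving a 2-bit codeword.

2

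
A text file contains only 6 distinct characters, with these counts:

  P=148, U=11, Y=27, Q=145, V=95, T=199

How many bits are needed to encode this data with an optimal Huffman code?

1421

Greedily combine the two least-frequent nodes:
U(11) + Y(27) → 38
38 + V(95) → 133
133 + Q(145) → 278
P(148) + T(199) → 347
278 + 347 → 625
The encoded length is the sum of every internal node's weight: 38 + 133 + 278 + 347 + 625 = 1421 bits.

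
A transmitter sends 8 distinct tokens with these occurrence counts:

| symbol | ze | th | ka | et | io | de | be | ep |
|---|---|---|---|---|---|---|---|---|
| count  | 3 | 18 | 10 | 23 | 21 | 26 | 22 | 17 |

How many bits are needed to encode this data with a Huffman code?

Greedily combine the two least-frequent nodes:
ze(3) + ka(10) → 13
13 + ep(17) → 30
th(18) + io(21) → 39
be(22) + et(23) → 45
de(26) + 30 → 56
39 + 45 → 84
56 + 84 → 140
Total encoded bits = sum of merged weights = 13 + 30 + 39 + 45 + 56 + 84 + 140 = 407.

407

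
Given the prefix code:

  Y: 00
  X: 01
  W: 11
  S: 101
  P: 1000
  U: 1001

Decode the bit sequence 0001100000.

YXPY

Read left to right; each codeword is recognised as soon as it completes (prefix code):
  00→Y | 01→X | 1000→P | 00→Y
Decoded message: YXPY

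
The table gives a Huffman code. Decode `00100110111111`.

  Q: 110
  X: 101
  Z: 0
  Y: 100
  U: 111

Read left to right; each codeword is recognised as soon as it completes (prefix code):
  0→Z | 0→Z | 100→Y | 110→Q | 111→U | 111→U
Decoded message: ZZYQUU

ZZYQUU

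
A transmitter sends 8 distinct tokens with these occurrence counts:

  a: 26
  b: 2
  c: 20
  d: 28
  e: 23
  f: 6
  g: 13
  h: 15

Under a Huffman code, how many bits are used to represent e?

Huffman merges, smallest pair first:
b(2) + f(6) → 8
8 + g(13) → 21
h(15) + c(20) → 35
21 + e(23) → 44
a(26) + d(28) → 54
35 + 44 → 79
54 + 79 → 133
The subtree containing e is merged 3 times, so code length = 3.

3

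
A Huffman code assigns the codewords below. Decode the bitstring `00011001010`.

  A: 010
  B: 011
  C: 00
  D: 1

Read left to right; each codeword is recognised as soon as it completes (prefix code):
  00→C | 011→B | 00→C | 1→D | 010→A
Decoded message: CBCDA

CBCDA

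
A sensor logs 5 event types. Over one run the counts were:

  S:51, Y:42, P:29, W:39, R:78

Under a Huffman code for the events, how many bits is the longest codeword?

Merge the two lowest-weight nodes at each step:
combine P(29), W(39) → 68
combine Y(42), S(51) → 93
combine 68, R(78) → 146
combine 93, 146 → 239
The first pair merged (P, W) ends up deepest, at depth 3.

3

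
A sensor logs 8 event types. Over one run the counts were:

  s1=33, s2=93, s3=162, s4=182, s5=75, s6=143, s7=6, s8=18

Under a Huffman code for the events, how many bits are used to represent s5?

4

Build the tree from the bottom:
s7(6) + s8(18) → 24
24 + s1(33) → 57
57 + s5(75) → 132
s2(93) + 132 → 225
s6(143) + s3(162) → 305
s4(182) + 225 → 407
305 + 407 → 712
s5 sits 4 levels below the root, so its codeword is 4 bits.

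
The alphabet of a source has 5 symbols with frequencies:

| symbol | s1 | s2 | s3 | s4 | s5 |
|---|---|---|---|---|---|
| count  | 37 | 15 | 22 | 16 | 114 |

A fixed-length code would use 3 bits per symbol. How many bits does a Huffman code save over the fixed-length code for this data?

234

Fixed-length: 3 bits × 204 symbols = 612 bits.
Huffman merges:
merge s2(15) and s4(16): 31
merge s3(22) and 31: 53
merge s1(37) and 53: 90
merge 90 and s5(114): 204
Huffman total = 31 + 53 + 90 + 204 = 378 bits.
Saving = 612 − 378 = 234 bits.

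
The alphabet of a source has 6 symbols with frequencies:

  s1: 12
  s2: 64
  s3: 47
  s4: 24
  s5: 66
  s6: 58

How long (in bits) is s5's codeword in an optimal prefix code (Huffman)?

2

Repeatedly merge the two smallest:
combine s1(12), s4(24) → 36
combine 36, s3(47) → 83
combine s6(58), s2(64) → 122
combine s5(66), 83 → 149
combine 122, 149 → 271
s5 sits 2 levels below the root, so its codeword is 2 bits.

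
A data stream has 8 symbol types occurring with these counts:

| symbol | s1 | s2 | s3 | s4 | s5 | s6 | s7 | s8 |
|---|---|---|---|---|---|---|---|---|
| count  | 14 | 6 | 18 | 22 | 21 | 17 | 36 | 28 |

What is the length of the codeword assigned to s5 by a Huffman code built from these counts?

3

Repeatedly merge the two smallest:
combine s2(6), s1(14) → 20
combine s6(17), s3(18) → 35
combine 20, s5(21) → 41
combine s4(22), s8(28) → 50
combine 35, s7(36) → 71
combine 41, 50 → 91
combine 71, 91 → 162
s5's leaf is at depth 3, giving a 3-bit codeword.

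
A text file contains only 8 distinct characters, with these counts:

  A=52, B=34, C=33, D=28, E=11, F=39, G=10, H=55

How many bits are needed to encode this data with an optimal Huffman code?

Build the Huffman tree bottom-up:
G(10) + E(11) → 21
21 + D(28) → 49
C(33) + B(34) → 67
F(39) + 49 → 88
A(52) + H(55) → 107
67 + 88 → 155
107 + 155 → 262
Each symbol's bit-cost is frequency × depth; summing gives 749 bits (equivalently 21 + 49 + 67 + 88 + 107 + 155 + 262).

749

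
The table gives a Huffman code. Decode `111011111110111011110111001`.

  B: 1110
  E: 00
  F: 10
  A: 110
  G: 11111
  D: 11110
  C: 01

BGABDBC

Read left to right; each codeword is recognised as soon as it completes (prefix code):
  1110→B | 11111→G | 110→A | 1110→B | 11110→D | 1110→B | 01→C
Decoded message: BGABDBC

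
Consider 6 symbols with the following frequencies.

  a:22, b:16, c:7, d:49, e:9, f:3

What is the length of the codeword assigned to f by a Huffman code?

5

Huffman merges, smallest pair first:
merge f(3) and c(7): 10
merge e(9) and 10: 19
merge b(16) and 19: 35
merge a(22) and 35: 57
merge d(49) and 57: 106
f's leaf is at depth 5, giving a 5-bit codeword.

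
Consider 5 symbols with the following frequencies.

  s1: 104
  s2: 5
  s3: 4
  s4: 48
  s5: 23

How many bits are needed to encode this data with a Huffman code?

Merge the two smallest weights repeatedly:
merge s3(4) and s2(5): 9
merge 9 and s5(23): 32
merge 32 and s4(48): 80
merge 80 and s1(104): 184
Each symbol's bit-cost is frequency × depth; summing gives 305 bits (equivalently 9 + 32 + 80 + 184).

305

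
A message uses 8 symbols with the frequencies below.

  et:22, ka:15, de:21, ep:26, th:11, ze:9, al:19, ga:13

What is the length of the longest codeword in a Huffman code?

4

Merge the two lowest-weight nodes at each step:
ze(9) + th(11) → 20
ga(13) + ka(15) → 28
al(19) + 20 → 39
de(21) + et(22) → 43
ep(26) + 28 → 54
39 + 43 → 82
54 + 82 → 136
The first pair merged (ze, th) ends up deepest, at depth 4.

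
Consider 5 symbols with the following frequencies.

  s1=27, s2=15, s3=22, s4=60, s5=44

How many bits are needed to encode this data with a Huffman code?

373

Build the Huffman tree bottom-up:
merge s2(15) and s3(22): 37
merge s1(27) and 37: 64
merge s5(44) and s4(60): 104
merge 64 and 104: 168
Each symbol's bit-cost is frequency × depth; summing gives 373 bits (equivalently 37 + 64 + 104 + 168).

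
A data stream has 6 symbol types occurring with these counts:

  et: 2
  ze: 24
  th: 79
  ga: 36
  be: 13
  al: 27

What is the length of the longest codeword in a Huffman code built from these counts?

4

Merge the two lowest-weight nodes at each step:
combine et(2), be(13) → 15
combine 15, ze(24) → 39
combine al(27), ga(36) → 63
combine 39, 63 → 102
combine th(79), 102 → 181
The first pair merged (et, be) ends up deepest, at depth 4.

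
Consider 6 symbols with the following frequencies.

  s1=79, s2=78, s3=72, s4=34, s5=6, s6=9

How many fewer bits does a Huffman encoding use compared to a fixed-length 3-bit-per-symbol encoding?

Fixed-length: 3 bits × 278 symbols = 834 bits.
Huffman merges:
combine s5(6), s6(9) → 15
combine 15, s4(34) → 49
combine 49, s3(72) → 121
combine s2(78), s1(79) → 157
combine 121, 157 → 278
Huffman total = 15 + 49 + 121 + 157 + 278 = 620 bits.
Saving = 834 − 620 = 214 bits.

214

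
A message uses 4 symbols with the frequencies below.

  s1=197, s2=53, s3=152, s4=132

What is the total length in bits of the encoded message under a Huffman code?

Merge the two smallest weights repeatedly:
s2(53) + s4(132) → 185
s3(152) + 185 → 337
s1(197) + 337 → 534
The encoded length is the sum of every internal node's weight: 185 + 337 + 534 = 1056 bits.

1056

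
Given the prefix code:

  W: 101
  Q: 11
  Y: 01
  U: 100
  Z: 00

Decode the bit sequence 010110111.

YYWQ

Read left to right; each codeword is recognised as soon as it completes (prefix code):
  01→Y | 01→Y | 101→W | 11→Q
Decoded message: YYWQ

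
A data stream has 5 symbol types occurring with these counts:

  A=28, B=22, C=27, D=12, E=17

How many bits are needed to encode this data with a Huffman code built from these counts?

Build the Huffman tree bottom-up:
merge D(12) and E(17): 29
merge B(22) and C(27): 49
merge A(28) and 29: 57
merge 49 and 57: 106
Each symbol's bit-cost is frequency × depth; summing gives 241 bits (equivalently 29 + 49 + 57 + 106).

241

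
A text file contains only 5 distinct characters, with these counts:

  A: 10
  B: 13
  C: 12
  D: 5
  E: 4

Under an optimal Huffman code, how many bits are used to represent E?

Huffman merges, smallest pair first:
merge E(4) and D(5): 9
merge 9 and A(10): 19
merge C(12) and B(13): 25
merge 19 and 25: 44
E's leaf is at depth 3, giving a 3-bit codeword.

3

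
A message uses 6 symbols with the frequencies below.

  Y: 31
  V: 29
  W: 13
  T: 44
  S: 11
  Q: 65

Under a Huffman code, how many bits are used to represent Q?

2

Build the tree from the bottom:
merge S(11) and W(13): 24
merge 24 and V(29): 53
merge Y(31) and T(44): 75
merge 53 and Q(65): 118
merge 75 and 118: 193
Q sits 2 levels below the root, so its codeword is 2 bits.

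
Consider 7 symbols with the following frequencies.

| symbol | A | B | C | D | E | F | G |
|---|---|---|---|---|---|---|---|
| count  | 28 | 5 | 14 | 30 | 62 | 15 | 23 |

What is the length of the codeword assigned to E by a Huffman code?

Repeatedly merge the two smallest:
merge B(5) and C(14): 19
merge F(15) and 19: 34
merge G(23) and A(28): 51
merge D(30) and 34: 64
merge 51 and E(62): 113
merge 64 and 113: 177
E sits 2 levels below the root, so its codeword is 2 bits.

2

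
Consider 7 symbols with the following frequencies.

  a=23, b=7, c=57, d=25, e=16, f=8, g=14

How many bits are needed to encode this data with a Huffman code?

Merge the two smallest weights repeatedly:
merge b(7) and f(8): 15
merge g(14) and 15: 29
merge e(16) and a(23): 39
merge d(25) and 29: 54
merge 39 and 54: 93
merge c(57) and 93: 150
Each symbol's bit-cost is frequency × depth; summing gives 380 bits (equivalently 15 + 29 + 39 + 54 + 93 + 150).

380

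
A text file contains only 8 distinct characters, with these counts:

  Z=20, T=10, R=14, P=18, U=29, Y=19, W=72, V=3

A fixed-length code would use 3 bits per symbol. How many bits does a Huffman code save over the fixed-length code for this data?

67

Fixed-length: 3 bits × 185 symbols = 555 bits.
Huffman merges:
combine V(3), T(10) → 13
combine 13, R(14) → 27
combine P(18), Y(19) → 37
combine Z(20), 27 → 47
combine U(29), 37 → 66
combine 47, 66 → 113
combine W(72), 113 → 185
Huffman total = 13 + 27 + 37 + 47 + 66 + 113 + 185 = 488 bits.
Saving = 555 − 488 = 67 bits.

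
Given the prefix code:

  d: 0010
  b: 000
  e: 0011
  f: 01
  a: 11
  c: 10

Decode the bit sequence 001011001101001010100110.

daefdccfc

Read left to right; each codeword is recognised as soon as it completes (prefix code):
  0010→d | 11→a | 0011→e | 01→f | 0010→d | 10→c | 10→c | 01→f | 10→c
Decoded message: daefdccfc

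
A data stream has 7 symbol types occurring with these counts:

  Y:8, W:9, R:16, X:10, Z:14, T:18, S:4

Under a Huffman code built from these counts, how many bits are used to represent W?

3

Build the tree from the bottom:
S(4) + Y(8) → 12
W(9) + X(10) → 19
12 + Z(14) → 26
R(16) + T(18) → 34
19 + 26 → 45
34 + 45 → 79
W sits 3 levels below the root, so its codeword is 3 bits.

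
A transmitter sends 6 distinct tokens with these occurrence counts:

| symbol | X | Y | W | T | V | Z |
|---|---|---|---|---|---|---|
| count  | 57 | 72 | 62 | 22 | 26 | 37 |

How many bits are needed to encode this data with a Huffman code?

685

Merge the two smallest weights repeatedly:
merge T(22) and V(26): 48
merge Z(37) and 48: 85
merge X(57) and W(62): 119
merge Y(72) and 85: 157
merge 119 and 157: 276
Total encoded bits = sum of merged weights = 48 + 85 + 119 + 157 + 276 = 685.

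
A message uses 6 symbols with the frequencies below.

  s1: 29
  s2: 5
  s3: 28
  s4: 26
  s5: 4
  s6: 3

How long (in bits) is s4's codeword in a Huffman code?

Repeatedly merge the two smallest:
s6(3) + s5(4) → 7
s2(5) + 7 → 12
12 + s4(26) → 38
s3(28) + s1(29) → 57
38 + 57 → 95
s4 sits 2 levels below the root, so its codeword is 2 bits.

2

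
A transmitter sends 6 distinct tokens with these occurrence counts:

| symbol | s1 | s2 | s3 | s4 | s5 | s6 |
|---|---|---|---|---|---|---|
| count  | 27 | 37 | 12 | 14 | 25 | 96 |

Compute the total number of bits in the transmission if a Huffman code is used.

Build the Huffman tree bottom-up:
combine s3(12), s4(14) → 26
combine s5(25), 26 → 51
combine s1(27), s2(37) → 64
combine 51, 64 → 115
combine s6(96), 115 → 211
Each symbol's bit-cost is frequency × depth; summing gives 467 bits (equivalently 26 + 51 + 64 + 115 + 211).

467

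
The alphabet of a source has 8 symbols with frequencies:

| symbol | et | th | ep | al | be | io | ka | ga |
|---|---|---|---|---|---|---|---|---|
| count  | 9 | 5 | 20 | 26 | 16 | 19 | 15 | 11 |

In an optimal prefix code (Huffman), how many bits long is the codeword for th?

Huffman merges, smallest pair first:
th(5) + et(9) → 14
ga(11) + 14 → 25
ka(15) + be(16) → 31
io(19) + ep(20) → 39
25 + al(26) → 51
31 + 39 → 70
51 + 70 → 121
th sits 4 levels below the root, so its codeword is 4 bits.

4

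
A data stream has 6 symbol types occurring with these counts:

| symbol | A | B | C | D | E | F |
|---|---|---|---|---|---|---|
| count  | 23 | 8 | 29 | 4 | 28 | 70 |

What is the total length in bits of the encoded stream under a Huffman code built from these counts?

358

Build the Huffman tree bottom-up:
D(4) + B(8) → 12
12 + A(23) → 35
E(28) + C(29) → 57
35 + 57 → 92
F(70) + 92 → 162
The encoded length is the sum of every internal node's weight: 12 + 35 + 57 + 92 + 162 = 358 bits.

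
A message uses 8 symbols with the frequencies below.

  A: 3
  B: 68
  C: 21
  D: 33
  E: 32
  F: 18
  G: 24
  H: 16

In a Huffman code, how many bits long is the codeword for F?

3

Build the tree from the bottom:
merge A(3) and H(16): 19
merge F(18) and 19: 37
merge C(21) and G(24): 45
merge E(32) and D(33): 65
merge 37 and 45: 82
merge 65 and B(68): 133
merge 82 and 133: 215
The subtree containing F is merged 3 times, so code length = 3.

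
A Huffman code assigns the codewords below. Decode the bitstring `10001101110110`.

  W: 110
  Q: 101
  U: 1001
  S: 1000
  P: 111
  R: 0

Read left to right; each codeword is recognised as soon as it completes (prefix code):
  1000→S | 110→W | 111→P | 0→R | 110→W
Decoded message: SWPRW

SWPRW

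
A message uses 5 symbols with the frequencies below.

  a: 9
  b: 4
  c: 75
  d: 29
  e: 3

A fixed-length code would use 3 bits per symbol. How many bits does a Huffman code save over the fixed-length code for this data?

172

Fixed-length: 3 bits × 120 symbols = 360 bits.
Huffman merges:
e(3) + b(4) → 7
7 + a(9) → 16
16 + d(29) → 45
45 + c(75) → 120
Huffman total = 7 + 16 + 45 + 120 = 188 bits.
Saving = 360 − 188 = 172 bits.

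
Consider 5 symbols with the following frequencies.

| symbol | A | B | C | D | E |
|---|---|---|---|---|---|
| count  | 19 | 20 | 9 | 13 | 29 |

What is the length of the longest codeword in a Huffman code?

3

Merge the two lowest-weight nodes at each step:
merge C(9) and D(13): 22
merge A(19) and B(20): 39
merge 22 and E(29): 51
merge 39 and 51: 90
The rarest symbols sit at the bottom; the longest codeword is 3 bits.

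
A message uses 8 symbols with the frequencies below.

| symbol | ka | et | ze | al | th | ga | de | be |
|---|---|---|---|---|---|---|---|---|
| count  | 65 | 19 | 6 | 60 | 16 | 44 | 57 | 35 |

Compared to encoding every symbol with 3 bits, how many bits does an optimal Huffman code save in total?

Fixed-length: 3 bits × 302 symbols = 906 bits.
Huffman merges:
ze(6) + th(16) → 22
et(19) + 22 → 41
be(35) + 41 → 76
ga(44) + de(57) → 101
al(60) + ka(65) → 125
76 + 101 → 177
125 + 177 → 302
Huffman total = 22 + 41 + 76 + 101 + 125 + 177 + 302 = 844 bits.
Saving = 906 − 844 = 62 bits.

62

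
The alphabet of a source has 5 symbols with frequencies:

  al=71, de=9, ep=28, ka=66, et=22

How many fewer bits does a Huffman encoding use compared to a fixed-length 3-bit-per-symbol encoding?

Fixed-length: 3 bits × 196 symbols = 588 bits.
Huffman merges:
combine de(9), et(22) → 31
combine ep(28), 31 → 59
combine 59, ka(66) → 125
combine al(71), 125 → 196
Huffman total = 31 + 59 + 125 + 196 = 411 bits.
Saving = 588 − 411 = 177 bits.

177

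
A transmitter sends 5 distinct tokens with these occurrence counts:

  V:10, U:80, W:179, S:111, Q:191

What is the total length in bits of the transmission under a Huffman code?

1232

Merge the two smallest weights repeatedly:
merge V(10) and U(80): 90
merge 90 and S(111): 201
merge W(179) and Q(191): 370
merge 201 and 370: 571
The encoded length is the sum of every internal node's weight: 90 + 201 + 370 + 571 = 1232 bits.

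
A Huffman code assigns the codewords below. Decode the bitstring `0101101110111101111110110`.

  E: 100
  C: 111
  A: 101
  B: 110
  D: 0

Read left to right; each codeword is recognised as soon as it completes (prefix code):
  0→D | 101→A | 101→A | 110→B | 111→C | 101→A | 111→C | 110→B | 110→B
Decoded message: DAABCACBB

DAABCACBB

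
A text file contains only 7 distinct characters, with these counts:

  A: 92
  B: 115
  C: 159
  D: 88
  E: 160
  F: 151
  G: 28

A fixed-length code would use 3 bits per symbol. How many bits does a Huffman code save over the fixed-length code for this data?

Fixed-length: 3 bits × 793 symbols = 2379 bits.
Huffman merges:
merge G(28) and D(88): 116
merge A(92) and B(115): 207
merge 116 and F(151): 267
merge C(159) and E(160): 319
merge 207 and 267: 474
merge 319 and 474: 793
Huffman total = 116 + 207 + 267 + 319 + 474 + 793 = 2176 bits.
Saving = 2379 − 2176 = 203 bits.

203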